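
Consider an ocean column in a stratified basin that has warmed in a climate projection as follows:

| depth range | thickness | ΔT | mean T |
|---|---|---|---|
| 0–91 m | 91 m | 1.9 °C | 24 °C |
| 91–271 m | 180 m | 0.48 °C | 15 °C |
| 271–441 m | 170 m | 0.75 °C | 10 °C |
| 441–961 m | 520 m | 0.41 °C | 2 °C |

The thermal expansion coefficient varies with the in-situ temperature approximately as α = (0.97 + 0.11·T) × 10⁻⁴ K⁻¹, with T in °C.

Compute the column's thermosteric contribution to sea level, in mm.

Δh = 137 mm

Layer 1: α = (0.97 + 0.11×24)×10⁻⁴ = 3.61×10⁻⁴ K⁻¹
Layer 2: α = (0.97 + 0.11×15)×10⁻⁴ = 2.62×10⁻⁴ K⁻¹
Layer 3: α = (0.97 + 0.11×10)×10⁻⁴ = 2.07×10⁻⁴ K⁻¹
Layer 4: α = (0.97 + 0.11×2)×10⁻⁴ = 1.19×10⁻⁴ K⁻¹
Layer 1: 3.61×10⁻⁴ × 1.9 × 91 = 0.0624169 m
0.48 × 180 × 2.62×10⁻⁴ = 0.0226368 m
271–441 m: 170 × 2.07×10⁻⁴ × 0.75 = 0.0263925 m
Layer 4: 1.19×10⁻⁴ × 520 × 0.41 = 0.0253708 m
Δh = 0.0624169 + 0.0226368 + 0.0263925 + 0.0253708 = 0.136817 m ≈ 137 mm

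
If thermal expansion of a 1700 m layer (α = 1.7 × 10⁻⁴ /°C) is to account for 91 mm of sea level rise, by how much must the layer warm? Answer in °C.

ΔT = Δh/(αH) = 0.091 / (1.7×10⁻⁴ × 1700) ≈ 0.3149 °C

0.31 °C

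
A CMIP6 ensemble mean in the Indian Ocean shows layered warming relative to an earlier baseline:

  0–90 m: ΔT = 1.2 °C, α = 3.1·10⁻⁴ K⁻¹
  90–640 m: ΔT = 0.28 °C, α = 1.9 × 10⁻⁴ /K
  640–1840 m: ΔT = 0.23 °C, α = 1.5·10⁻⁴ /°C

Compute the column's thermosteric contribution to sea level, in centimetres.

1.2 × 3.1×10⁻⁴ × 90 = 0.03348 m
Layer 2: 550 × 0.28 × 1.9×10⁻⁴ = 0.02926 m
0.23 × 1200 × 1.5×10⁻⁴ = 0.04140 m
Δh = 0.03348 + 0.02926 + 0.04140 = 0.10414 m

10 cm of thermosteric rise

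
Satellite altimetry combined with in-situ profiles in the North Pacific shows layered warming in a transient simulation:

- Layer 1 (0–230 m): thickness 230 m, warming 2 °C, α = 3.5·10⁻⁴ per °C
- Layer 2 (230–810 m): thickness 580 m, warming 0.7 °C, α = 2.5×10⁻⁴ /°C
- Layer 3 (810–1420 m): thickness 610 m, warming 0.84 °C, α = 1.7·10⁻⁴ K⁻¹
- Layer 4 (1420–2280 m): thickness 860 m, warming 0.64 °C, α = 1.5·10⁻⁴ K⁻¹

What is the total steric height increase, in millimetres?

Layer 1: 3.5×10⁻⁴ × 230 × 2 = 0.16100 m
2.5×10⁻⁴ × 580 × 0.7 = 0.10150 m
810–1420 m: 610 × 0.84 × 1.7×10⁻⁴ = 0.087108 m
Layer 4: 0.64 × 860 × 1.5×10⁻⁴ = 0.08256 m
Δh = 0.16100 + 0.10150 + 0.087108 + 0.08256 = 0.432168 m

430 mm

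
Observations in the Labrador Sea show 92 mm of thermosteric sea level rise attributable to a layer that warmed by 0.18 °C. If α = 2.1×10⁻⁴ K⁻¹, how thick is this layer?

H = Δh/(αΔT) = 0.092 / (2.1×10⁻⁴ × 0.18) ≈ 2434 m

about 2430 m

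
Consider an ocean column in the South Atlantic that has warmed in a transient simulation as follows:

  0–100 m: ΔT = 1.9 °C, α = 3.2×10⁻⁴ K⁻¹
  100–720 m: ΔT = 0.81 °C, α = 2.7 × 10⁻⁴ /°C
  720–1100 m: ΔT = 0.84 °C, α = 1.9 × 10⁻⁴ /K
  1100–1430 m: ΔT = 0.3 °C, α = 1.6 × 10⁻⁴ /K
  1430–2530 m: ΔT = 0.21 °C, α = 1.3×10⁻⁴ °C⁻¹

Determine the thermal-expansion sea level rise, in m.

Δh = 0.303 m

Layer 1: 1.9 × 100 × 3.2×10⁻⁴ = 0.06080 m
100–720 m: 0.81 × 2.7×10⁻⁴ × 620 = 0.135594 m
720–1100 m: 1.9×10⁻⁴ × 380 × 0.84 = 0.060648 m
1100–1430 m: 330 × 1.6×10⁻⁴ × 0.3 = 0.01584 m
Layer 5: 0.21 × 1100 × 1.3×10⁻⁴ = 0.03003 m
Δh = 0.06080 + 0.135594 + 0.060648 + 0.01584 + 0.03003 = 0.302912 m ≈ 0.303 m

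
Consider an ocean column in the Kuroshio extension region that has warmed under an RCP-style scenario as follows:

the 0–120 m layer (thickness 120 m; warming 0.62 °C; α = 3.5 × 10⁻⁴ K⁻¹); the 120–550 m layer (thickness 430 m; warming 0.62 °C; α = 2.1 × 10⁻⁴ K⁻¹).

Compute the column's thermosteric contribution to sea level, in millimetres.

120 × 0.62 × 3.5×10⁻⁴ = 0.02604 m
2.1×10⁻⁴ × 430 × 0.62 = 0.055986 m
Δh = 0.02604 + 0.055986 = 0.082026 m

82 mm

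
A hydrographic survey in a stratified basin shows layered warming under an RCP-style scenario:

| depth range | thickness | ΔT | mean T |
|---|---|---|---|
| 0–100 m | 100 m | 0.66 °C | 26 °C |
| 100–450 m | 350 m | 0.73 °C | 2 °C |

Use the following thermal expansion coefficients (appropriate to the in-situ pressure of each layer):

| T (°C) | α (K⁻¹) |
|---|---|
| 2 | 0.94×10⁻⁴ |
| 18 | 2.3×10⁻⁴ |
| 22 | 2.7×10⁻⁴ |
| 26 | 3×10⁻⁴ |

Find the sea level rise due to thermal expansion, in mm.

Δh = 44 mm

Layer 1 at 26 °C → α = 3×10⁻⁴ K⁻¹
Layer 2 at 2 °C → α = 0.94×10⁻⁴ K⁻¹
100 × 3×10⁻⁴ × 0.66 = 0.01980 m
Layer 2: 0.73 × 350 × 0.94×10⁻⁴ = 0.024017 m
Δh = 0.01980 + 0.024017 = 0.043817 m ≈ 44 mm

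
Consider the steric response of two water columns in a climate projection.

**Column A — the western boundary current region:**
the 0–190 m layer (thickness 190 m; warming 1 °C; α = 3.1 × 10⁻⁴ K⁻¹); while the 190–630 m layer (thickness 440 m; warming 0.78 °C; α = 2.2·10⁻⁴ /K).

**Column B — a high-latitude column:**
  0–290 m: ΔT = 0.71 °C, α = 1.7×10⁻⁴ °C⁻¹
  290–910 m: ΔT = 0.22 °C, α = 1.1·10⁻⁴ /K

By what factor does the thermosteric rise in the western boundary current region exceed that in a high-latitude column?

A Layer 1: 3.1×10⁻⁴ × 1 × 190 = 0.05890 m
A 190–630 m: 0.78 × 440 × 2.2×10⁻⁴ = 0.075504 m
A total: 0.134404 m
B 0–290 m: 290 × 0.71 × 1.7×10⁻⁴ = 0.035003 m
B 290–910 m: 620 × 0.22 × 1.1×10⁻⁴ = 0.015004 m
B total: 0.050007 m
Ratio: 0.134404 / 0.050007 ≈ 2.688

2.7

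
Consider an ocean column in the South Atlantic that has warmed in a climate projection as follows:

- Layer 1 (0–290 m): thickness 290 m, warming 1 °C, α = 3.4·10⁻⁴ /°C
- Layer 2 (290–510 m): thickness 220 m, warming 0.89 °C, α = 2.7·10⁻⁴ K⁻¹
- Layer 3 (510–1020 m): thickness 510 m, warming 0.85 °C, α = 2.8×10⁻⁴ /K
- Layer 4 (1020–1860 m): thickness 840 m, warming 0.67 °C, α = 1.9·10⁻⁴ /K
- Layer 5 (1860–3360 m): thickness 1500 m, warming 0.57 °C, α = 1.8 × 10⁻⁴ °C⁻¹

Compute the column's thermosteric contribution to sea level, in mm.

1 × 3.4×10⁻⁴ × 290 = 0.09860 m
290–510 m: 2.7×10⁻⁴ × 0.89 × 220 = 0.052866 m
510–1020 m: 2.8×10⁻⁴ × 510 × 0.85 = 0.12138 m
1020–1860 m: 840 × 1.9×10⁻⁴ × 0.67 = 0.106932 m
Layer 5: 1500 × 0.57 × 1.8×10⁻⁴ = 0.15390 m
Δh = 0.09860 + 0.052866 + 0.12138 + 0.106932 + 0.15390 = 0.533678 m

534 mm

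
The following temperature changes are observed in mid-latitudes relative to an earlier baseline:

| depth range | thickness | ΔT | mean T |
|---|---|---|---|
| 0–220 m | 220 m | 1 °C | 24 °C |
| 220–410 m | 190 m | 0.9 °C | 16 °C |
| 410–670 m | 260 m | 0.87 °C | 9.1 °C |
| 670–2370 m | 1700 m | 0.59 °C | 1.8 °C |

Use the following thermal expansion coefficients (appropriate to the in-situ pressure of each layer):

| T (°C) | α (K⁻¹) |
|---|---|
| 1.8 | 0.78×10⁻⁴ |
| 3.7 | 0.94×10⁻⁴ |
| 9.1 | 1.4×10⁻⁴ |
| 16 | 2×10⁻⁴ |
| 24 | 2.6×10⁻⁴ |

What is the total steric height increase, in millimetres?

Δh ≈ 200 mm

Layer 1 at 24 °C → α = 2.6×10⁻⁴ K⁻¹
Layer 2 at 16 °C → α = 2×10⁻⁴ K⁻¹
Layer 3 at 9.1 °C → α = 1.4×10⁻⁴ K⁻¹
Layer 4 at 1.8 °C → α = 0.78×10⁻⁴ K⁻¹
220 × 2.6×10⁻⁴ × 1 = 0.05720 m
220–410 m: 190 × 0.9 × 2×10⁻⁴ = 0.03420 m
1.4×10⁻⁴ × 260 × 0.87 = 0.031668 m
670–2370 m: 0.59 × 1700 × 0.78×10⁻⁴ = 0.078234 m
Δh = 0.05720 + 0.03420 + 0.031668 + 0.078234 = 0.201302 m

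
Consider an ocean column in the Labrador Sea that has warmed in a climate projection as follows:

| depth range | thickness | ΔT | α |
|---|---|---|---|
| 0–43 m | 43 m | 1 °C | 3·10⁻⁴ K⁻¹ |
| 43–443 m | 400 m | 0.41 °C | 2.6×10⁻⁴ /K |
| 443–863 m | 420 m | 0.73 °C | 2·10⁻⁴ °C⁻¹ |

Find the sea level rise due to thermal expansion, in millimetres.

0–43 m: 1 × 43 × 3×10⁻⁴ = 0.01290 m
43–443 m: 2.6×10⁻⁴ × 400 × 0.41 = 0.04264 m
420 × 2×10⁻⁴ × 0.73 = 0.06132 m
Δh = 0.01290 + 0.04264 + 0.06132 = 0.11686 m

117 mm of thermosteric rise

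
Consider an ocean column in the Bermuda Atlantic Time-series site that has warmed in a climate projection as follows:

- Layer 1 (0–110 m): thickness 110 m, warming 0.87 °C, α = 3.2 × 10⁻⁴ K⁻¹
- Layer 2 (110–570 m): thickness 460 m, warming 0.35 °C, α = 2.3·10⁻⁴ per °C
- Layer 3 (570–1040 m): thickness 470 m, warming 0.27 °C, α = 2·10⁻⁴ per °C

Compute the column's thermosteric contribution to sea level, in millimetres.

Δh = 93.0 mm

Layer 1: 110 × 0.87 × 3.2×10⁻⁴ = 0.030624 m
2.3×10⁻⁴ × 0.35 × 460 = 0.03703 m
Layer 3: 0.27 × 470 × 2×10⁻⁴ = 0.02538 m
Δh = 0.030624 + 0.03703 + 0.02538 = 0.093034 m ≈ 93.0 mm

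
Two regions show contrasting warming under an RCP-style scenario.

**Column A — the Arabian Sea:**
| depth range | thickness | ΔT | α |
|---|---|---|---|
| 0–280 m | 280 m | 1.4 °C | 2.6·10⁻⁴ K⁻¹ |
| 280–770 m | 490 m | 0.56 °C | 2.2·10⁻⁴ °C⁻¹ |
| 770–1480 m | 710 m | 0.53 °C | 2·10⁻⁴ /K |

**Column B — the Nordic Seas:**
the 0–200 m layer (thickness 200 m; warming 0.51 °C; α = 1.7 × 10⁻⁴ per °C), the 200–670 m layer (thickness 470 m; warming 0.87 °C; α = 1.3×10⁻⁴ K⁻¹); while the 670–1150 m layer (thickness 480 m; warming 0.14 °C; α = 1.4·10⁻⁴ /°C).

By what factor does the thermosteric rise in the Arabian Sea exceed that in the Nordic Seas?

A 1.4 × 2.6×10⁻⁴ × 280 = 0.10192 m
A Layer 2: 0.56 × 2.2×10⁻⁴ × 490 = 0.060368 m
A Layer 3: 710 × 0.53 × 2×10⁻⁴ = 0.07526 m
A total: 0.237548 m
B Layer 1: 200 × 0.51 × 1.7×10⁻⁴ = 0.01734 m
B Layer 2: 470 × 1.3×10⁻⁴ × 0.87 = 0.053157 m
B 670–1150 m: 480 × 0.14 × 1.4×10⁻⁴ = 0.009408 m
B total: 0.079905 m
Ratio: 0.237548 / 0.079905 ≈ 2.973

≈ 3.0×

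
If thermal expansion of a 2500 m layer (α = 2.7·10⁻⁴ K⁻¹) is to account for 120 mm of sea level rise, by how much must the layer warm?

ΔT = Δh/(αH) = 0.12 / (2.7×10⁻⁴ × 2500) ≈ 0.1778 °C

0.178 °C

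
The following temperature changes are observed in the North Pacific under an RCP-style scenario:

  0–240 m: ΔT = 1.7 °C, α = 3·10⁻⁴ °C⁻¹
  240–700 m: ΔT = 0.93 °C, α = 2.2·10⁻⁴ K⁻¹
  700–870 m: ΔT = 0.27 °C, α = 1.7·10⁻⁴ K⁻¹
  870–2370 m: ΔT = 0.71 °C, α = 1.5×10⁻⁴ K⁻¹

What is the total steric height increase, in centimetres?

0–240 m: 240 × 3×10⁻⁴ × 1.7 = 0.12240 m
460 × 2.2×10⁻⁴ × 0.93 = 0.094116 m
1.7×10⁻⁴ × 170 × 0.27 = 0.007803 m
1.5×10⁻⁴ × 1500 × 0.71 = 0.15975 m
Δh = 0.12240 + 0.094116 + 0.007803 + 0.15975 = 0.384069 m

38 cm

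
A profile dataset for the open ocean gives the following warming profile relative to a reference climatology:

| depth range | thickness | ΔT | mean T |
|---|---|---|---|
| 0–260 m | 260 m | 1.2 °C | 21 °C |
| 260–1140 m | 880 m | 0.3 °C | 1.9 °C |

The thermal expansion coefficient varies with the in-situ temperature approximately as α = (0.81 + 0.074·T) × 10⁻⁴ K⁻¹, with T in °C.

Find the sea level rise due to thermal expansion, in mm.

Δh ≈ 99 mm

Layer 1: α = (0.81 + 0.074×21)×10⁻⁴ = 2.364×10⁻⁴ K⁻¹
Layer 2: α = (0.81 + 0.074×1.9)×10⁻⁴ = 0.9506×10⁻⁴ K⁻¹
0–260 m: 260 × 2.364×10⁻⁴ × 1.2 = 0.0737568 m
880 × 0.9506×10⁻⁴ × 0.3 = 0.02509584 m
Δh = 0.0737568 + 0.02509584 = 0.09885264 m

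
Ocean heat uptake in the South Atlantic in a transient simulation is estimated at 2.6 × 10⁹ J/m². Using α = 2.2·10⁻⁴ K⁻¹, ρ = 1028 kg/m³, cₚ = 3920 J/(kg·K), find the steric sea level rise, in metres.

Δh = 0.142 m

Δh = αQ/(ρcₚ) = 2.2×10⁻⁴ × 2.6×10⁹ / (1028 × 3920) ≈ 0.14194 m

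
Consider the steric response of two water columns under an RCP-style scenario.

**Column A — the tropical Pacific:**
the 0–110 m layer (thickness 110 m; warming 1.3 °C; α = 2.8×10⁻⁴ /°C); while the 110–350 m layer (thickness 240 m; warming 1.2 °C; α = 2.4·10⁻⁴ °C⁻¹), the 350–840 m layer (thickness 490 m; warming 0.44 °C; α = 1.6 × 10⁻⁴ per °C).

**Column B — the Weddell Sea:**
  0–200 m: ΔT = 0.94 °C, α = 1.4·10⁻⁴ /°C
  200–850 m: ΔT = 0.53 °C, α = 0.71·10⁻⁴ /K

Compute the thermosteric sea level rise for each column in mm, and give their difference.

A 0–110 m: 2.8×10⁻⁴ × 110 × 1.3 = 0.04004 m
A Layer 2: 1.2 × 240 × 2.4×10⁻⁴ = 0.06912 m
A Layer 3: 0.44 × 490 × 1.6×10⁻⁴ = 0.034496 m
A total: 0.143656 m
B Layer 1: 1.4×10⁻⁴ × 200 × 0.94 = 0.02632 m
B 0.53 × 650 × 0.71×10⁻⁴ = 0.0244595 m
B total: 0.0507795 m
Difference: 0.143656 − 0.0507795 = 0.0928765 m

A: 144 mm; B: 50.8 mm; difference 92.9 mm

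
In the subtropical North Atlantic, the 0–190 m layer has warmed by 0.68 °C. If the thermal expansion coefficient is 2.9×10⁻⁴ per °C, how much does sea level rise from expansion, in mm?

Δh = αΔT·H = 2.9×10⁻⁴ × 0.68 × 190 = 0.037468 m

Δh = 37.5 mm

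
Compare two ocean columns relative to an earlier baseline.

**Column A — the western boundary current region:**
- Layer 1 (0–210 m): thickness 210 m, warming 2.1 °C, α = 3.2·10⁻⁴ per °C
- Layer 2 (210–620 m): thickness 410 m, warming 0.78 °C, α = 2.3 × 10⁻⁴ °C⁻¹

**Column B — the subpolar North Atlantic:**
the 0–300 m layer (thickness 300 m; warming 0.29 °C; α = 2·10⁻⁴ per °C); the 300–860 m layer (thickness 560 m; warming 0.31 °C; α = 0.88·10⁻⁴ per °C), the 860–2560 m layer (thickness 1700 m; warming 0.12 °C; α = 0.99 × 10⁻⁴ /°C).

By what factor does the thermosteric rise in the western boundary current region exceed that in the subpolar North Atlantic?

4.06

A 0–210 m: 2.1 × 210 × 3.2×10⁻⁴ = 0.14112 m
A 2.3×10⁻⁴ × 0.78 × 410 = 0.073554 m
A total: 0.214674 m
B 0–300 m: 0.29 × 300 × 2×10⁻⁴ = 0.01740 m
B 300–860 m: 560 × 0.31 × 0.88×10⁻⁴ = 0.0152768 m
B 1700 × 0.99×10⁻⁴ × 0.12 = 0.020196 m
B total: 0.0528728 m
Ratio: 0.214674 / 0.0528728 ≈ 4.060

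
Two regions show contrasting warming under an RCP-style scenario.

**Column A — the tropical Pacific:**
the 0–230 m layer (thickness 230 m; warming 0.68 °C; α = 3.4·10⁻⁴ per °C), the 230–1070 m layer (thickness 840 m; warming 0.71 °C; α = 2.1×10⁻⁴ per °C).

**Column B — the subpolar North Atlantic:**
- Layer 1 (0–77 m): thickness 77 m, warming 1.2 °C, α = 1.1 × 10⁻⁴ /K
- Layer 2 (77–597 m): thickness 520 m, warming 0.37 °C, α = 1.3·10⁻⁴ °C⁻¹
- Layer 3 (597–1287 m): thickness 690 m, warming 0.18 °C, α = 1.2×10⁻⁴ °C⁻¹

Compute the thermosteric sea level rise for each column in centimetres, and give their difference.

A: 17.8 cm; B: 5.01 cm; difference 12.8 cm

A 230 × 0.68 × 3.4×10⁻⁴ = 0.053176 m
A 840 × 0.71 × 2.1×10⁻⁴ = 0.125244 m
A total: 0.17842 m
B 1.1×10⁻⁴ × 1.2 × 77 = 0.010164 m
B 77–597 m: 0.37 × 520 × 1.3×10⁻⁴ = 0.025012 m
B Layer 3: 0.18 × 690 × 1.2×10⁻⁴ = 0.014904 m
B total: 0.05008 m
Difference: 0.17842 − 0.05008 = 0.12834 m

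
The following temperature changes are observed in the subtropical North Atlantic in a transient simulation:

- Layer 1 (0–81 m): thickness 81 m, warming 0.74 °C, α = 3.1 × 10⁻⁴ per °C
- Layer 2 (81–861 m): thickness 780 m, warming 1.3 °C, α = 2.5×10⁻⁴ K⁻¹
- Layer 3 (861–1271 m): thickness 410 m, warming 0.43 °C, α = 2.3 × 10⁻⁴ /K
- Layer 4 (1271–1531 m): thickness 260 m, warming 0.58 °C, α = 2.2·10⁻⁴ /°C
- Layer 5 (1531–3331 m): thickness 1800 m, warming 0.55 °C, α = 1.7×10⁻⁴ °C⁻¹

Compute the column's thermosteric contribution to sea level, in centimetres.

0–81 m: 81 × 0.74 × 3.1×10⁻⁴ = 0.0185814 m
81–861 m: 780 × 1.3 × 2.5×10⁻⁴ = 0.25350 m
Layer 3: 410 × 0.43 × 2.3×10⁻⁴ = 0.040549 m
1271–1531 m: 2.2×10⁻⁴ × 260 × 0.58 = 0.033176 m
1531–3331 m: 1800 × 0.55 × 1.7×10⁻⁴ = 0.16830 m
Δh = 0.0185814 + 0.25350 + 0.040549 + 0.033176 + 0.16830 = 0.5141064 m

51.4 cm of thermosteric rise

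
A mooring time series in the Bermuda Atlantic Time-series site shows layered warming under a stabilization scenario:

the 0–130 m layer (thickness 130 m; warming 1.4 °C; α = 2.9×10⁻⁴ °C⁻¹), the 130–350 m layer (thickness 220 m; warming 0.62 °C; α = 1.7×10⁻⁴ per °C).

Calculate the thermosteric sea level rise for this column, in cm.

Δh = 7.60 cm

2.9×10⁻⁴ × 1.4 × 130 = 0.05278 m
Layer 2: 0.62 × 1.7×10⁻⁴ × 220 = 0.023188 m
Δh = 0.05278 + 0.023188 = 0.075968 m ≈ 7.60 cm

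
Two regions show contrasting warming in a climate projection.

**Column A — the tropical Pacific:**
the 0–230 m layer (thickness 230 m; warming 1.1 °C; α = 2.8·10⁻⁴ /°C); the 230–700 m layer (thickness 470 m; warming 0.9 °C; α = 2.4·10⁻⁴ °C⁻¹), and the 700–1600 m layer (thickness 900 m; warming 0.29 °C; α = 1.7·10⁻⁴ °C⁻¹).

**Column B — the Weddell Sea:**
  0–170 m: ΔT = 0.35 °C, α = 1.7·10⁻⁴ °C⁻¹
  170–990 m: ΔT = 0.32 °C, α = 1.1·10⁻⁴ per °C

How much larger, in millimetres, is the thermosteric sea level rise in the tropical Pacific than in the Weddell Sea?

180 mm larger

A 0–230 m: 1.1 × 230 × 2.8×10⁻⁴ = 0.07084 m
A 2.4×10⁻⁴ × 470 × 0.9 = 0.10152 m
A Layer 3: 900 × 0.29 × 1.7×10⁻⁴ = 0.04437 m
A total: 0.21673 m
B Layer 1: 0.35 × 1.7×10⁻⁴ × 170 = 0.010115 m
B 1.1×10⁻⁴ × 0.32 × 820 = 0.028864 m
B total: 0.038979 m
Difference: 0.21673 − 0.038979 = 0.177751 m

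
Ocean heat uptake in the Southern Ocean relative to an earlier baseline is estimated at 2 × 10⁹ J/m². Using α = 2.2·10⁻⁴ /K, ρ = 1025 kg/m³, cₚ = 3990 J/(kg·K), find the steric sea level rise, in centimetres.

Δh = αQ/(ρcₚ) = 2.2×10⁻⁴ × 2×10⁹ / (1025 × 3990) ≈ 0.10759 m

Δh ≈ 11 cm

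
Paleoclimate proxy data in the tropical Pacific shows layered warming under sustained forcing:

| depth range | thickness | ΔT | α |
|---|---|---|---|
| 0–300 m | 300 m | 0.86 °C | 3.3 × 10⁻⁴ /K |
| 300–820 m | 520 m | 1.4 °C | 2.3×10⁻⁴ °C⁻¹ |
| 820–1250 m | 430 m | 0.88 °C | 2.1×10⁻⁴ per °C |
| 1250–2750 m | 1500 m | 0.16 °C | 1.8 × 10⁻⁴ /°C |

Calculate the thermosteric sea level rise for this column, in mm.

Layer 1: 300 × 0.86 × 3.3×10⁻⁴ = 0.08514 m
520 × 1.4 × 2.3×10⁻⁴ = 0.16744 m
2.1×10⁻⁴ × 0.88 × 430 = 0.079464 m
Layer 4: 1.8×10⁻⁴ × 0.16 × 1500 = 0.04320 m
Δh = 0.08514 + 0.16744 + 0.079464 + 0.04320 = 0.375244 m

Δh ≈ 380 mm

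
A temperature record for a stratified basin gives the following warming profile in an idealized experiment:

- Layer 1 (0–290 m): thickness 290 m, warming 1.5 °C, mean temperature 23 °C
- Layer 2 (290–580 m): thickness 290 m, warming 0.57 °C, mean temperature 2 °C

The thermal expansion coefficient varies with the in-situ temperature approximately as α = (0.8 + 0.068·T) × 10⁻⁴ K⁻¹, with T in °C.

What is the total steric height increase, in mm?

Layer 1: α = (0.8 + 0.068×23)×10⁻⁴ = 2.364×10⁻⁴ K⁻¹
Layer 2: α = (0.8 + 0.068×2)×10⁻⁴ = 0.936×10⁻⁴ K⁻¹
1.5 × 2.364×10⁻⁴ × 290 = 0.102834 m
290–580 m: 0.57 × 0.936×10⁻⁴ × 290 = 0.01547208 m
Δh = 0.102834 + 0.01547208 = 0.11830608 m

about 118 mm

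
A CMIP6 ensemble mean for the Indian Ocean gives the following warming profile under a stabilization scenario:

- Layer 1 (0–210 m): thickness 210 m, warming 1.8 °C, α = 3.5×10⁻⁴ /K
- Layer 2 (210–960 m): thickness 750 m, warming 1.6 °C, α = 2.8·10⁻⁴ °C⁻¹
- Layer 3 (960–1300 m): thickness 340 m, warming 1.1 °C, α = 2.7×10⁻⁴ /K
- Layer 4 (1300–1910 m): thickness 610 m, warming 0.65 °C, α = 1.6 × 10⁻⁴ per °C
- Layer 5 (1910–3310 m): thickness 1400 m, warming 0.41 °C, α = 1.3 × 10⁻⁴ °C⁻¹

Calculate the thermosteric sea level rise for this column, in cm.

Layer 1: 3.5×10⁻⁴ × 210 × 1.8 = 0.13230 m
210–960 m: 750 × 2.8×10⁻⁴ × 1.6 = 0.33600 m
Layer 3: 340 × 1.1 × 2.7×10⁻⁴ = 0.10098 m
610 × 0.65 × 1.6×10⁻⁴ = 0.06344 m
0.41 × 1.3×10⁻⁴ × 1400 = 0.07462 m
Δh = 0.13230 + 0.33600 + 0.10098 + 0.06344 + 0.07462 = 0.70734 m ≈ 70.7 cm

70.7 cm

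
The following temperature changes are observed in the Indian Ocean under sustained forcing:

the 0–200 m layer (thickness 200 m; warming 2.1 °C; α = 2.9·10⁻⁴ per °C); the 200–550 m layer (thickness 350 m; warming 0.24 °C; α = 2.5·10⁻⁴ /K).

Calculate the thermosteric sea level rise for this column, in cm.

Δh = 14 cm

2.9×10⁻⁴ × 2.1 × 200 = 0.12180 m
200–550 m: 350 × 0.24 × 2.5×10⁻⁴ = 0.02100 m
Δh = 0.12180 + 0.02100 = 0.14280 m ≈ 14 cm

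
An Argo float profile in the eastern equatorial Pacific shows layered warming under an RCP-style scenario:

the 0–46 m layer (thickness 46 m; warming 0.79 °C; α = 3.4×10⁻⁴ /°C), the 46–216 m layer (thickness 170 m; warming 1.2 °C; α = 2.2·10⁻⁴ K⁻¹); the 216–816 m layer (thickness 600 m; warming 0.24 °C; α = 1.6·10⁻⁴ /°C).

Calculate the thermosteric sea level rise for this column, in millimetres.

Layer 1: 46 × 0.79 × 3.4×10⁻⁴ = 0.0123556 m
170 × 1.2 × 2.2×10⁻⁴ = 0.04488 m
1.6×10⁻⁴ × 600 × 0.24 = 0.02304 m
Δh = 0.0123556 + 0.04488 + 0.02304 = 0.0802756 m

Δh = 80 mm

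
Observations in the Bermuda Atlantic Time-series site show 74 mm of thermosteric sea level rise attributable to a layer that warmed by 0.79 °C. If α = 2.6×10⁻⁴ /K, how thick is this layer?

H = Δh/(αΔT) = 0.074 / (2.6×10⁻⁴ × 0.79) ≈ 360.3 m

360 m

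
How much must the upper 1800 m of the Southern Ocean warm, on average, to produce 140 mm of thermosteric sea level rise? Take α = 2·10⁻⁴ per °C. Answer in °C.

ΔT = Δh/(αH) = 0.14 / (2×10⁻⁴ × 1800) ≈ 0.3889 °C

ΔT ≈ 0.389 °C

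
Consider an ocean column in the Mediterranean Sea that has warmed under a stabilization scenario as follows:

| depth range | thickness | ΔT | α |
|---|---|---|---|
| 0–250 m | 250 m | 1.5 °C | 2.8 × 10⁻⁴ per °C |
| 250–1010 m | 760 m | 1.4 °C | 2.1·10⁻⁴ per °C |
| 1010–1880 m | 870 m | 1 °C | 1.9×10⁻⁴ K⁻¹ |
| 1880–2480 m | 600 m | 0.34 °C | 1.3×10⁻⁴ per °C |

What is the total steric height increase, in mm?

Δh = 520 mm

0–250 m: 1.5 × 250 × 2.8×10⁻⁴ = 0.10500 m
250–1010 m: 760 × 1.4 × 2.1×10⁻⁴ = 0.22344 m
1010–1880 m: 1 × 1.9×10⁻⁴ × 870 = 0.16530 m
1880–2480 m: 0.34 × 1.3×10⁻⁴ × 600 = 0.02652 m
Δh = 0.10500 + 0.22344 + 0.16530 + 0.02652 = 0.52026 m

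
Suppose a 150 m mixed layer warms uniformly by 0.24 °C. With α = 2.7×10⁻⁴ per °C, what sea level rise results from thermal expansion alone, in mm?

about 9.72 mm

Δh = αΔT·H = 2.7×10⁻⁴ × 0.24 × 150 = 0.00972 m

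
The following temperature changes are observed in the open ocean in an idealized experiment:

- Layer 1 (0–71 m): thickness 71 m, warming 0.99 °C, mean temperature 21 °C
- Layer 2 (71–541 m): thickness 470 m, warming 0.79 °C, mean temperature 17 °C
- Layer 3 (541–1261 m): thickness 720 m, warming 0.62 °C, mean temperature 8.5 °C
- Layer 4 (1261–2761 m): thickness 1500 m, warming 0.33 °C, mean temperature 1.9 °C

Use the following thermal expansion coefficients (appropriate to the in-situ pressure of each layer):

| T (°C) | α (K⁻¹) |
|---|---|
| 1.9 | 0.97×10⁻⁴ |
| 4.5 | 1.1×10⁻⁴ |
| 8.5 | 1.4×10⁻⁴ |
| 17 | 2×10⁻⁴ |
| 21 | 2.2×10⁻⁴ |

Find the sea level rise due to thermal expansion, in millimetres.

200 mm

Layer 1 at 21 °C → α = 2.2×10⁻⁴ K⁻¹
Layer 2 at 17 °C → α = 2×10⁻⁴ K⁻¹
Layer 3 at 8.5 °C → α = 1.4×10⁻⁴ K⁻¹
Layer 4 at 1.9 °C → α = 0.97×10⁻⁴ K⁻¹
0–71 m: 0.99 × 2.2×10⁻⁴ × 71 = 0.0154638 m
470 × 2×10⁻⁴ × 0.79 = 0.07426 m
0.62 × 1.4×10⁻⁴ × 720 = 0.062496 m
Layer 4: 1500 × 0.97×10⁻⁴ × 0.33 = 0.048015 m
Δh = 0.0154638 + 0.07426 + 0.062496 + 0.048015 = 0.2002348 m ≈ 200 mm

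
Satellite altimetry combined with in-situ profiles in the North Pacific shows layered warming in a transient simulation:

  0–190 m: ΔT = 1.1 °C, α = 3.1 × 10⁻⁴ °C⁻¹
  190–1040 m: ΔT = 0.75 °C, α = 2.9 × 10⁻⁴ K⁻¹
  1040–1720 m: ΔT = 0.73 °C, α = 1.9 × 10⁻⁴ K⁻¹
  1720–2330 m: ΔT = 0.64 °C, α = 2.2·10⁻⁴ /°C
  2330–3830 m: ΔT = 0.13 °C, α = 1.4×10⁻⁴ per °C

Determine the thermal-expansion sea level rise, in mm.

Δh ≈ 460 mm

190 × 1.1 × 3.1×10⁻⁴ = 0.06479 m
850 × 2.9×10⁻⁴ × 0.75 = 0.184875 m
680 × 0.73 × 1.9×10⁻⁴ = 0.094316 m
1720–2330 m: 2.2×10⁻⁴ × 610 × 0.64 = 0.085888 m
Layer 5: 1500 × 1.4×10⁻⁴ × 0.13 = 0.02730 m
Δh = 0.06479 + 0.184875 + 0.094316 + 0.085888 + 0.02730 = 0.457169 m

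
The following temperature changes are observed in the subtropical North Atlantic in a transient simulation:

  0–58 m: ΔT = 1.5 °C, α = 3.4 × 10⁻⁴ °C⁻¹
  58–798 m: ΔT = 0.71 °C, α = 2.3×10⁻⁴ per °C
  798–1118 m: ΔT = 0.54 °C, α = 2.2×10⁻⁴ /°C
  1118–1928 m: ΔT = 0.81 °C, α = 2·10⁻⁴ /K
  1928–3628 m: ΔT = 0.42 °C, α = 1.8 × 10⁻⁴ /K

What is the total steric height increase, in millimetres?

0–58 m: 58 × 1.5 × 3.4×10⁻⁴ = 0.02958 m
Layer 2: 740 × 0.71 × 2.3×10⁻⁴ = 0.120842 m
Layer 3: 2.2×10⁻⁴ × 0.54 × 320 = 0.038016 m
0.81 × 2×10⁻⁴ × 810 = 0.13122 m
1928–3628 m: 1700 × 1.8×10⁻⁴ × 0.42 = 0.12852 m
Δh = 0.02958 + 0.120842 + 0.038016 + 0.13122 + 0.12852 = 0.448178 m

448 mm of thermosteric rise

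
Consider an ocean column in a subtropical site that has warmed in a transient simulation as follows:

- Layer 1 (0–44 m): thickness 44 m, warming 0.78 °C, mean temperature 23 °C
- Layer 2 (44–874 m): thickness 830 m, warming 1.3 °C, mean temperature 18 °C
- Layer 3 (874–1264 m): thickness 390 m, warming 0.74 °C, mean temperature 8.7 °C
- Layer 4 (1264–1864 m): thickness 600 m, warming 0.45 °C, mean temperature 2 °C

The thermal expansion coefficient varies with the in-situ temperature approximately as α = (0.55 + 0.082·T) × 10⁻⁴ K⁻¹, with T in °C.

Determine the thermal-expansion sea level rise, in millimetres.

Δh ≈ 283 mm

Layer 1: α = (0.55 + 0.082×23)×10⁻⁴ = 2.436×10⁻⁴ K⁻¹
Layer 2: α = (0.55 + 0.082×18)×10⁻⁴ = 2.026×10⁻⁴ K⁻¹
Layer 3: α = (0.55 + 0.082×8.7)×10⁻⁴ = 1.2634×10⁻⁴ K⁻¹
Layer 4: α = (0.55 + 0.082×2)×10⁻⁴ = 0.714×10⁻⁴ K⁻¹
2.436×10⁻⁴ × 44 × 0.78 = 0.008360352 m
Layer 2: 1.3 × 2.026×10⁻⁴ × 830 = 0.2186054 m
Layer 3: 1.2634×10⁻⁴ × 0.74 × 390 = 0.036461724 m
1264–1864 m: 0.45 × 0.714×10⁻⁴ × 600 = 0.019278 m
Δh = 0.008360352 + 0.2186054 + 0.036461724 + 0.019278 = 0.282705476 m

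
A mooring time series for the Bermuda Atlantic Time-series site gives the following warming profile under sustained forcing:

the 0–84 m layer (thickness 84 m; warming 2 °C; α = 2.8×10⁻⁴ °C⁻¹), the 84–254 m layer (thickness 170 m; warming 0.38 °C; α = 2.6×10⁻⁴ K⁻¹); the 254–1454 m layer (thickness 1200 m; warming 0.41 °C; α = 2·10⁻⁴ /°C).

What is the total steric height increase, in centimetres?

84 × 2.8×10⁻⁴ × 2 = 0.04704 m
84–254 m: 2.6×10⁻⁴ × 170 × 0.38 = 0.016796 m
0.41 × 1200 × 2×10⁻⁴ = 0.09840 m
Δh = 0.04704 + 0.016796 + 0.09840 = 0.162236 m ≈ 16.2 cm

16.2 cm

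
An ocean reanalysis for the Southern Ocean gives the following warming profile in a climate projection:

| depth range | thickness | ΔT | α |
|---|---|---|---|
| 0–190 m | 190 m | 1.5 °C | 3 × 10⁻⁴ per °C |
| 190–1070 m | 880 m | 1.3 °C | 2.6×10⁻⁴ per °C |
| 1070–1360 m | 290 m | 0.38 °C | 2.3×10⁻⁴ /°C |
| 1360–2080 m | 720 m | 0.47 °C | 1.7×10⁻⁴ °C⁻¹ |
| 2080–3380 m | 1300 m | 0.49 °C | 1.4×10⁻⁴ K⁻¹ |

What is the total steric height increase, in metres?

Layer 1: 1.5 × 190 × 3×10⁻⁴ = 0.08550 m
880 × 2.6×10⁻⁴ × 1.3 = 0.29744 m
Layer 3: 2.3×10⁻⁴ × 0.38 × 290 = 0.025346 m
1.7×10⁻⁴ × 720 × 0.47 = 0.057528 m
Layer 5: 1.4×10⁻⁴ × 0.49 × 1300 = 0.08918 m
Δh = 0.08550 + 0.29744 + 0.025346 + 0.057528 + 0.08918 = 0.554994 m

Δh = 0.555 m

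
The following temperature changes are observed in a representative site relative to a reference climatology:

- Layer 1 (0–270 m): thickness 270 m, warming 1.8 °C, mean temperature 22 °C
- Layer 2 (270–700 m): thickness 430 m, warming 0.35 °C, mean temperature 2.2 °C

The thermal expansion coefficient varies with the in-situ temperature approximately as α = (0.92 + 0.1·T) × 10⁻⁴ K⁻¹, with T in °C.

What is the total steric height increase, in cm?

Δh ≈ 16.9 cm

Layer 1: α = (0.92 + 0.1×22)×10⁻⁴ = 3.12×10⁻⁴ K⁻¹
Layer 2: α = (0.92 + 0.1×2.2)×10⁻⁴ = 1.14×10⁻⁴ K⁻¹
0–270 m: 3.12×10⁻⁴ × 270 × 1.8 = 0.151632 m
Layer 2: 430 × 1.14×10⁻⁴ × 0.35 = 0.017157 m
Δh = 0.151632 + 0.017157 = 0.168789 m ≈ 16.9 cm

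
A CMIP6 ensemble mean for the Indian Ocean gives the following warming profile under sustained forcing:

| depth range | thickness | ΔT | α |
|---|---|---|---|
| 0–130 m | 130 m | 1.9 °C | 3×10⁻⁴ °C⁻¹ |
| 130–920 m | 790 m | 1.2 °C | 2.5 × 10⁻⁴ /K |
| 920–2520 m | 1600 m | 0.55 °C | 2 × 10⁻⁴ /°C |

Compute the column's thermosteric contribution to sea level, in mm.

about 487 mm

Layer 1: 3×10⁻⁴ × 1.9 × 130 = 0.07410 m
1.2 × 2.5×10⁻⁴ × 790 = 0.23700 m
Layer 3: 0.55 × 1600 × 2×10⁻⁴ = 0.17600 m
Δh = 0.07410 + 0.23700 + 0.17600 = 0.48710 m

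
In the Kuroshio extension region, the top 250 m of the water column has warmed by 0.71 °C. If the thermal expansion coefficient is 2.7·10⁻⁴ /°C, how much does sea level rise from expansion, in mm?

47.9 mm

Δh = αΔT·H = 2.7×10⁻⁴ × 0.71 × 250 = 0.047925 m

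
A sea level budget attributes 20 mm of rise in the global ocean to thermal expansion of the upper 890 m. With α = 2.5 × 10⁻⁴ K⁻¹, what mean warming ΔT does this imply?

ΔT = Δh/(αH) = 0.02 / (2.5×10⁻⁴ × 890) ≈ 0.08989 °C

0.0899 °C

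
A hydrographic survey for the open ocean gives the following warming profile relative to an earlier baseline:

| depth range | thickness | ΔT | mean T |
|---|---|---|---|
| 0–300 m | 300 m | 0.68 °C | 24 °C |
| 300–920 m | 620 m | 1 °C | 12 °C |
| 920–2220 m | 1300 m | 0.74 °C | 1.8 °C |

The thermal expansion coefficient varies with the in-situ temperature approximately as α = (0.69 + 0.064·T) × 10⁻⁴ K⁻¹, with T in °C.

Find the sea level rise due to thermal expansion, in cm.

Layer 1: α = (0.69 + 0.064×24)×10⁻⁴ = 2.226×10⁻⁴ K⁻¹
Layer 2: α = (0.69 + 0.064×12)×10⁻⁴ = 1.458×10⁻⁴ K⁻¹
Layer 3: α = (0.69 + 0.064×1.8)×10⁻⁴ = 0.8052×10⁻⁴ K⁻¹
0–300 m: 2.226×10⁻⁴ × 300 × 0.68 = 0.0454104 m
300–920 m: 620 × 1.458×10⁻⁴ × 1 = 0.090396 m
0.8052×10⁻⁴ × 0.74 × 1300 = 0.07746024 m
Δh = 0.0454104 + 0.090396 + 0.07746024 = 0.21326664 m

about 21 cm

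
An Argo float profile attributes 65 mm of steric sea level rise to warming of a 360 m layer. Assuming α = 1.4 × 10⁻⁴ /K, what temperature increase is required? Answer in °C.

ΔT = Δh/(αH) = 0.065 / (1.4×10⁻⁴ × 360) ≈ 1.290 °C

1.29 °C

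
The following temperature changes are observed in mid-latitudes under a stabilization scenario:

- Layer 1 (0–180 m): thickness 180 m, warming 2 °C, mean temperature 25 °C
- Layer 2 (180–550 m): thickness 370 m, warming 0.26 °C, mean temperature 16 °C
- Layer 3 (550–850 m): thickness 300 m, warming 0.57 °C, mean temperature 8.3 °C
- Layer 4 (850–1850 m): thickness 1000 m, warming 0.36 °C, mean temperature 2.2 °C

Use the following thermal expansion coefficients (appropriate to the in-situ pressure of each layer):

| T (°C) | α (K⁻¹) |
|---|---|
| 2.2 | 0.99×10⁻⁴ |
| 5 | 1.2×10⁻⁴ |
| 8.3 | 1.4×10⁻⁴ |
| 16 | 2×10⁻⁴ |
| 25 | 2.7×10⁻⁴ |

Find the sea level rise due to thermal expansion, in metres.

0.18 m of thermosteric rise

Layer 1 at 25 °C → α = 2.7×10⁻⁴ K⁻¹
Layer 2 at 16 °C → α = 2×10⁻⁴ K⁻¹
Layer 3 at 8.3 °C → α = 1.4×10⁻⁴ K⁻¹
Layer 4 at 2.2 °C → α = 0.99×10⁻⁴ K⁻¹
Layer 1: 2 × 2.7×10⁻⁴ × 180 = 0.09720 m
370 × 0.26 × 2×10⁻⁴ = 0.01924 m
1.4×10⁻⁴ × 0.57 × 300 = 0.02394 m
850–1850 m: 0.99×10⁻⁴ × 1000 × 0.36 = 0.03564 m
Δh = 0.09720 + 0.01924 + 0.02394 + 0.03564 = 0.17602 m ≈ 0.18 m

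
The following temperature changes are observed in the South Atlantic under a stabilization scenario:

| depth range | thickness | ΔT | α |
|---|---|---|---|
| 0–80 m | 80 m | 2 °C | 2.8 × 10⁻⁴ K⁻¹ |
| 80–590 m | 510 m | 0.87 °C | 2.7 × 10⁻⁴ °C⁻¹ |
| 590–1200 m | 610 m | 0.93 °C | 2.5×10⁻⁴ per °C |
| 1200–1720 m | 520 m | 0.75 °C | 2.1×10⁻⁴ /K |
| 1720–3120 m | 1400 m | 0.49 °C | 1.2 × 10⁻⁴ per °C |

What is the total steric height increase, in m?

2 × 2.8×10⁻⁴ × 80 = 0.04480 m
80–590 m: 2.7×10⁻⁴ × 510 × 0.87 = 0.119799 m
2.5×10⁻⁴ × 0.93 × 610 = 0.141825 m
Layer 4: 2.1×10⁻⁴ × 0.75 × 520 = 0.08190 m
1720–3120 m: 1.2×10⁻⁴ × 0.49 × 1400 = 0.08232 m
Δh = 0.04480 + 0.119799 + 0.141825 + 0.08190 + 0.08232 = 0.470644 m ≈ 0.471 m

Δh ≈ 0.471 m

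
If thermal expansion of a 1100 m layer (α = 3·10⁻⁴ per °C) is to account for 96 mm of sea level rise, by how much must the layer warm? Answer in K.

ΔT ≈ 0.291 K

ΔT = Δh/(αH) = 0.096 / (3×10⁻⁴ × 1100) ≈ 0.2909 K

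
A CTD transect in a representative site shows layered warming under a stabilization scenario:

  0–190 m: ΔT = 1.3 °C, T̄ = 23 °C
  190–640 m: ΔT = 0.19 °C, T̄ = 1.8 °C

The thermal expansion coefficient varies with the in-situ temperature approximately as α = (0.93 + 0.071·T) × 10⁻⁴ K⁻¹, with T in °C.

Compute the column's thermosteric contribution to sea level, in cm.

about 7.2 cm

Layer 1: α = (0.93 + 0.071×23)×10⁻⁴ = 2.563×10⁻⁴ K⁻¹
Layer 2: α = (0.93 + 0.071×1.8)×10⁻⁴ = 1.0578×10⁻⁴ K⁻¹
0–190 m: 1.3 × 190 × 2.563×10⁻⁴ = 0.0633061 m
Layer 2: 450 × 0.19 × 1.0578×10⁻⁴ = 0.00904419 m
Δh = 0.0633061 + 0.00904419 = 0.07235029 m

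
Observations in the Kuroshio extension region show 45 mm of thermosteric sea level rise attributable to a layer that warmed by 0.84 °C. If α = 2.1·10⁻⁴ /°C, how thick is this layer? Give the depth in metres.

H = Δh/(αΔT) = 0.045 / (2.1×10⁻⁴ × 0.84) ≈ 255.1 m

about 255 m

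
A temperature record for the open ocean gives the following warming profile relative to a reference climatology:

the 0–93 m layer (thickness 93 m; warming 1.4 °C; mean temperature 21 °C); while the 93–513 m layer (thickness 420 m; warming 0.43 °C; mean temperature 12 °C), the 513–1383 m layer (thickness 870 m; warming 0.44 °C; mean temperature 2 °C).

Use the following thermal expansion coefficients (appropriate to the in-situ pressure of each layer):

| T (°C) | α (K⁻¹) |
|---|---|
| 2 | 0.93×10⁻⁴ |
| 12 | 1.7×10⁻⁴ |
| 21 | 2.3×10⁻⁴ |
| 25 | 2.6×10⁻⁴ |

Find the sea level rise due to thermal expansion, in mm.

Layer 1 at 21 °C → α = 2.3×10⁻⁴ K⁻¹
Layer 2 at 12 °C → α = 1.7×10⁻⁴ K⁻¹
Layer 3 at 2 °C → α = 0.93×10⁻⁴ K⁻¹
93 × 2.3×10⁻⁴ × 1.4 = 0.029946 m
1.7×10⁻⁴ × 0.43 × 420 = 0.030702 m
Layer 3: 0.93×10⁻⁴ × 0.44 × 870 = 0.0356004 m
Δh = 0.029946 + 0.030702 + 0.0356004 = 0.0962484 m

96.2 mm of thermosteric rise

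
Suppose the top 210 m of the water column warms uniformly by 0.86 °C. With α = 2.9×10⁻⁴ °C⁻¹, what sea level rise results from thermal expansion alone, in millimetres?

Δh = 52.4 mm

Δh = αΔT·H = 2.9×10⁻⁴ × 0.86 × 210 = 0.052374 m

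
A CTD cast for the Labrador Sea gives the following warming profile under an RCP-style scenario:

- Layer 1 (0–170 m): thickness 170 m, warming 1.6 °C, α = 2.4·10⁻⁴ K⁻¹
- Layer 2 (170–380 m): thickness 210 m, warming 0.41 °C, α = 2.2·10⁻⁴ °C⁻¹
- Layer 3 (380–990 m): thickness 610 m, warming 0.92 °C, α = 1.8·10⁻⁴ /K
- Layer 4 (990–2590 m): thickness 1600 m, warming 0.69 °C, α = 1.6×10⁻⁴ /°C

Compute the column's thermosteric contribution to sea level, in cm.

2.4×10⁻⁴ × 1.6 × 170 = 0.06528 m
170–380 m: 2.2×10⁻⁴ × 210 × 0.41 = 0.018942 m
Layer 3: 610 × 0.92 × 1.8×10⁻⁴ = 0.101016 m
Layer 4: 1.6×10⁻⁴ × 1600 × 0.69 = 0.17664 m
Δh = 0.06528 + 0.018942 + 0.101016 + 0.17664 = 0.361878 m ≈ 36.2 cm

36.2 cm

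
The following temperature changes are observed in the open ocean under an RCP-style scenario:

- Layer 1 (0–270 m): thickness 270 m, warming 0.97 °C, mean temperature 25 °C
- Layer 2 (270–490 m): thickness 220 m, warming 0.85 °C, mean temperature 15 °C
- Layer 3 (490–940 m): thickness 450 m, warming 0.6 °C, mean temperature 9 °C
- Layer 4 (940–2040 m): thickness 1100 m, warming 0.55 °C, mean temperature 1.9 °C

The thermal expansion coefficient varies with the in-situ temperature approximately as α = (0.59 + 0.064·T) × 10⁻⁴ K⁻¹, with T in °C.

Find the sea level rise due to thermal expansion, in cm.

Layer 1: α = (0.59 + 0.064×25)×10⁻⁴ = 2.19×10⁻⁴ K⁻¹
Layer 2: α = (0.59 + 0.064×15)×10⁻⁴ = 1.55×10⁻⁴ K⁻¹
Layer 3: α = (0.59 + 0.064×9)×10⁻⁴ = 1.166×10⁻⁴ K⁻¹
Layer 4: α = (0.59 + 0.064×1.9)×10⁻⁴ = 0.7116×10⁻⁴ K⁻¹
Layer 1: 0.97 × 270 × 2.19×10⁻⁴ = 0.0573561 m
Layer 2: 0.85 × 1.55×10⁻⁴ × 220 = 0.028985 m
490–940 m: 450 × 0.6 × 1.166×10⁻⁴ = 0.031482 m
940–2040 m: 0.7116×10⁻⁴ × 0.55 × 1100 = 0.0430518 m
Δh = 0.0573561 + 0.028985 + 0.031482 + 0.0430518 = 0.1608749 m ≈ 16 cm

Δh = 16 cm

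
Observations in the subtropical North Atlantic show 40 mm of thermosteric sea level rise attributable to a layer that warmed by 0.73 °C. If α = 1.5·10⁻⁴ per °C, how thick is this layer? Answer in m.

H = Δh/(αΔT) = 0.04 / (1.5×10⁻⁴ × 0.73) ≈ 365.3 m

H ≈ 370 m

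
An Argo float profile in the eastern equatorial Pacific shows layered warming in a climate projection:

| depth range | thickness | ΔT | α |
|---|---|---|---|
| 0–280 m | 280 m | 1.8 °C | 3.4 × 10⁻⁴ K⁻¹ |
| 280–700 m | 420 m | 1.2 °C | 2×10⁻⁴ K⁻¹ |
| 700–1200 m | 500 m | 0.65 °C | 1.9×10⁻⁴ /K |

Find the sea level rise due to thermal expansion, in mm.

Δh = 330 mm

0–280 m: 3.4×10⁻⁴ × 280 × 1.8 = 0.17136 m
Layer 2: 420 × 2×10⁻⁴ × 1.2 = 0.10080 m
Layer 3: 1.9×10⁻⁴ × 0.65 × 500 = 0.06175 m
Δh = 0.17136 + 0.10080 + 0.06175 = 0.33391 m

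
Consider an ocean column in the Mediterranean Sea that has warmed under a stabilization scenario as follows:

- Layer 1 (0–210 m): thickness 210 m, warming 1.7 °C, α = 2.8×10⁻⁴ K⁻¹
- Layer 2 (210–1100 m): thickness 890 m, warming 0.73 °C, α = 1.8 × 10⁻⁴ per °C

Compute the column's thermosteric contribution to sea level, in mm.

Layer 1: 2.8×10⁻⁴ × 1.7 × 210 = 0.09996 m
210–1100 m: 890 × 0.73 × 1.8×10⁻⁴ = 0.116946 m
Δh = 0.09996 + 0.116946 = 0.216906 m

about 220 mm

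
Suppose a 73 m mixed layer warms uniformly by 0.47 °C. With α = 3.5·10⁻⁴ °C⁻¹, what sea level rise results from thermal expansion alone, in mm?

12.0 mm

Δh = αΔT·H = 3.5×10⁻⁴ × 0.47 × 73 = 0.0120085 m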